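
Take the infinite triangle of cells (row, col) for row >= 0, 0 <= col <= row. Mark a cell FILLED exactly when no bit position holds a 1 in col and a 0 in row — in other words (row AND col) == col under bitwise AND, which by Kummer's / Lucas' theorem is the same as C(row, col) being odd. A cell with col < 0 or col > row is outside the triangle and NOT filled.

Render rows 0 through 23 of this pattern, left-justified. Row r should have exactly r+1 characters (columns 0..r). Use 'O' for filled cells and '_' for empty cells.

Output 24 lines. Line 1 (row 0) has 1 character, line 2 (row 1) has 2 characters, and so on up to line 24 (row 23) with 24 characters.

Answer: O
OO
O_O
OOOO
O___O
OO__OO
O_O_O_O
OOOOOOOO
O_______O
OO______OO
O_O_____O_O
OOOO____OOOO
O___O___O___O
OO__OO__OO__OO
O_O_O_O_O_O_O_O
OOOOOOOOOOOOOOOO
O_______________O
OO______________OO
O_O_____________O_O
OOOO____________OOOO
O___O___________O___O
OO__OO__________OO__OO
O_O_O_O_________O_O_O_O
OOOOOOOO________OOOOOOOO

Derivation:
r0=0: O
r1=1: OO
r2=10: O_O
r3=11: OOOO
r4=100: O___O
r5=101: OO__OO
r6=110: O_O_O_O
r7=111: OOOOOOOO
r8=1000: O_______O
r9=1001: OO______OO
r10=1010: O_O_____O_O
r11=1011: OOOO____OOOO
r12=1100: O___O___O___O
r13=1101: OO__OO__OO__OO
r14=1110: O_O_O_O_O_O_O_O
r15=1111: OOOOOOOOOOOOOOOO
r16=10000: O_______________O
r17=10001: OO______________OO
r18=10010: O_O_____________O_O
r19=10011: OOOO____________OOOO
r20=10100: O___O___________O___O
r21=10101: OO__OO__________OO__OO
r22=10110: O_O_O_O_________O_O_O_O
r23=10111: OOOOOOOO________OOOOOOOO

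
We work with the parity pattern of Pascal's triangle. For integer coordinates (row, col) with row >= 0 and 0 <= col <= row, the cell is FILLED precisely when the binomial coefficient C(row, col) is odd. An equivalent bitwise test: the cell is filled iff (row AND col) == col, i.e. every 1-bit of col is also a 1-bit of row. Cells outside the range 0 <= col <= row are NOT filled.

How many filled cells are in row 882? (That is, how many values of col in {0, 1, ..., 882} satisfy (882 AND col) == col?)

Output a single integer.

882 in binary = 1101110010
popcount(882) = number of 1-bits in 1101110010 = 6
A col c satisfies (882 AND c) == c iff every set bit of c is also set in 882; each of the 6 set bits of 882 can independently be on or off in c.
count = 2^6 = 64

Answer: 64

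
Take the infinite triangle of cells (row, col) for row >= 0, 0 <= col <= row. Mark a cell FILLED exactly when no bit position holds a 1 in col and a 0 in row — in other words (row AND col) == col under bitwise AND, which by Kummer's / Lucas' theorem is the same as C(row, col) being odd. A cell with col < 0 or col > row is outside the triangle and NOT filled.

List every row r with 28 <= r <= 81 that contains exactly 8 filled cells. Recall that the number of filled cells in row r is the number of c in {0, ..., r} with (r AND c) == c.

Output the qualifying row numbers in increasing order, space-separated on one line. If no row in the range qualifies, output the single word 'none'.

Row r has 2^popcount(r) filled cells, so we need popcount(r) = log2(8) = 3.
Scan r = 28..81 and keep those with exactly 3 one-bits:
r=28=11100 popcount=3 -> KEEP
r=29=11101 popcount=4 -> skip
r=30=11110 popcount=4 -> skip
r=31=11111 popcount=5 -> skip
r=32=100000 popcount=1 -> skip
r=33=100001 popcount=2 -> skip
r=34=100010 popcount=2 -> skip
r=35=100011 popcount=3 -> KEEP
r=36=100100 popcount=2 -> skip
r=37=100101 popcount=3 -> KEEP
r=38=100110 popcount=3 -> KEEP
r=39=100111 popcount=4 -> skip
r=40=101000 popcount=2 -> skip
r=41=101001 popcount=3 -> KEEP
r=42=101010 popcount=3 -> KEEP
r=43=101011 popcount=4 -> skip
r=44=101100 popcount=3 -> KEEP
r=45=101101 popcount=4 -> skip
r=46=101110 popcount=4 -> skip
r=47=101111 popcount=5 -> skip
r=48=110000 popcount=2 -> skip
r=49=110001 popcount=3 -> KEEP
r=50=110010 popcount=3 -> KEEP
r=51=110011 popcount=4 -> skip
r=52=110100 popcount=3 -> KEEP
r=53=110101 popcount=4 -> skip
r=54=110110 popcount=4 -> skip
r=55=110111 popcount=5 -> skip
r=56=111000 popcount=3 -> KEEP
r=57=111001 popcount=4 -> skip
r=58=111010 popcount=4 -> skip
r=59=111011 popcount=5 -> skip
r=60=111100 popcount=4 -> skip
r=61=111101 popcount=5 -> skip
r=62=111110 popcount=5 -> skip
r=63=111111 popcount=6 -> skip
r=64=1000000 popcount=1 -> skip
r=65=1000001 popcount=2 -> skip
r=66=1000010 popcount=2 -> skip
r=67=1000011 popcount=3 -> KEEP
r=68=1000100 popcount=2 -> skip
r=69=1000101 popcount=3 -> KEEP
r=70=1000110 popcount=3 -> KEEP
r=71=1000111 popcount=4 -> skip
r=72=1001000 popcount=2 -> skip
r=73=1001001 popcount=3 -> KEEP
r=74=1001010 popcount=3 -> KEEP
r=75=1001011 popcount=4 -> skip
r=76=1001100 popcount=3 -> KEEP
r=77=1001101 popcount=4 -> skip
r=78=1001110 popcount=4 -> skip
r=79=1001111 popcount=5 -> skip
r=80=1010000 popcount=2 -> skip
r=81=1010001 popcount=3 -> KEEP
Kept rows: 28 35 37 38 41 42 44 49 50 52 56 67 69 70 73 74 76 81

Answer: 28 35 37 38 41 42 44 49 50 52 56 67 69 70 73 74 76 81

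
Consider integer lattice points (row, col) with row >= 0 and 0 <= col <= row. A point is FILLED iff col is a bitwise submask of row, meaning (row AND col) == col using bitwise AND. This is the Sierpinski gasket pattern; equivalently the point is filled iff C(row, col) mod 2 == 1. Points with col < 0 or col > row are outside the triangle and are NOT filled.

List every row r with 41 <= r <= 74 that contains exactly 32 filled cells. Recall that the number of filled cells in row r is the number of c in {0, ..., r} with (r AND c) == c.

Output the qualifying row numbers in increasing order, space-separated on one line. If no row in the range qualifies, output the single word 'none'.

Answer: 47 55 59 61 62

Derivation:
Row r has 2^popcount(r) filled cells, so we need popcount(r) = log2(32) = 5.
Scan r = 41..74 and keep those with exactly 5 one-bits:
r=41=101001 popcount=3 -> skip
r=42=101010 popcount=3 -> skip
r=43=101011 popcount=4 -> skip
r=44=101100 popcount=3 -> skip
r=45=101101 popcount=4 -> skip
r=46=101110 popcount=4 -> skip
r=47=101111 popcount=5 -> KEEP
r=48=110000 popcount=2 -> skip
r=49=110001 popcount=3 -> skip
r=50=110010 popcount=3 -> skip
r=51=110011 popcount=4 -> skip
r=52=110100 popcount=3 -> skip
r=53=110101 popcount=4 -> skip
r=54=110110 popcount=4 -> skip
r=55=110111 popcount=5 -> KEEP
r=56=111000 popcount=3 -> skip
r=57=111001 popcount=4 -> skip
r=58=111010 popcount=4 -> skip
r=59=111011 popcount=5 -> KEEP
r=60=111100 popcount=4 -> skip
r=61=111101 popcount=5 -> KEEP
r=62=111110 popcount=5 -> KEEP
r=63=111111 popcount=6 -> skip
r=64=1000000 popcount=1 -> skip
r=65=1000001 popcount=2 -> skip
r=66=1000010 popcount=2 -> skip
r=67=1000011 popcount=3 -> skip
r=68=1000100 popcount=2 -> skip
r=69=1000101 popcount=3 -> skip
r=70=1000110 popcount=3 -> skip
r=71=1000111 popcount=4 -> skip
r=72=1001000 popcount=2 -> skip
r=73=1001001 popcount=3 -> skip
r=74=1001010 popcount=3 -> skip
Kept rows: 47 55 59 61 62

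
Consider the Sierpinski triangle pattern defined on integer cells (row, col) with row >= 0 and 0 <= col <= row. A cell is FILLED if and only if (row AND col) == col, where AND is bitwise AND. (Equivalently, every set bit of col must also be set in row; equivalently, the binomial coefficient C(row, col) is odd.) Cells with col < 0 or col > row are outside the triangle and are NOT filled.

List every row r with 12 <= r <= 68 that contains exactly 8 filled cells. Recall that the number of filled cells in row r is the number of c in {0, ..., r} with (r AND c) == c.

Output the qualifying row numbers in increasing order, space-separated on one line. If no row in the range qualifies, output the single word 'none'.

Row r has 2^popcount(r) filled cells, so we need popcount(r) = log2(8) = 3.
Scan r = 12..68 and keep those with exactly 3 one-bits:
r=12=1100 popcount=2 -> skip
r=13=1101 popcount=3 -> KEEP
r=14=1110 popcount=3 -> KEEP
r=15=1111 popcount=4 -> skip
r=16=10000 popcount=1 -> skip
r=17=10001 popcount=2 -> skip
r=18=10010 popcount=2 -> skip
r=19=10011 popcount=3 -> KEEP
r=20=10100 popcount=2 -> skip
r=21=10101 popcount=3 -> KEEP
r=22=10110 popcount=3 -> KEEP
r=23=10111 popcount=4 -> skip
r=24=11000 popcount=2 -> skip
r=25=11001 popcount=3 -> KEEP
r=26=11010 popcount=3 -> KEEP
r=27=11011 popcount=4 -> skip
r=28=11100 popcount=3 -> KEEP
r=29=11101 popcount=4 -> skip
r=30=11110 popcount=4 -> skip
r=31=11111 popcount=5 -> skip
r=32=100000 popcount=1 -> skip
r=33=100001 popcount=2 -> skip
r=34=100010 popcount=2 -> skip
r=35=100011 popcount=3 -> KEEP
r=36=100100 popcount=2 -> skip
r=37=100101 popcount=3 -> KEEP
r=38=100110 popcount=3 -> KEEP
r=39=100111 popcount=4 -> skip
r=40=101000 popcount=2 -> skip
r=41=101001 popcount=3 -> KEEP
r=42=101010 popcount=3 -> KEEP
r=43=101011 popcount=4 -> skip
r=44=101100 popcount=3 -> KEEP
r=45=101101 popcount=4 -> skip
r=46=101110 popcount=4 -> skip
r=47=101111 popcount=5 -> skip
r=48=110000 popcount=2 -> skip
r=49=110001 popcount=3 -> KEEP
r=50=110010 popcount=3 -> KEEP
r=51=110011 popcount=4 -> skip
r=52=110100 popcount=3 -> KEEP
r=53=110101 popcount=4 -> skip
r=54=110110 popcount=4 -> skip
r=55=110111 popcount=5 -> skip
r=56=111000 popcount=3 -> KEEP
r=57=111001 popcount=4 -> skip
r=58=111010 popcount=4 -> skip
r=59=111011 popcount=5 -> skip
r=60=111100 popcount=4 -> skip
r=61=111101 popcount=5 -> skip
r=62=111110 popcount=5 -> skip
r=63=111111 popcount=6 -> skip
r=64=1000000 popcount=1 -> skip
r=65=1000001 popcount=2 -> skip
r=66=1000010 popcount=2 -> skip
r=67=1000011 popcount=3 -> KEEP
r=68=1000100 popcount=2 -> skip
Kept rows: 13 14 19 21 22 25 26 28 35 37 38 41 42 44 49 50 52 56 67

Answer: 13 14 19 21 22 25 26 28 35 37 38 41 42 44 49 50 52 56 67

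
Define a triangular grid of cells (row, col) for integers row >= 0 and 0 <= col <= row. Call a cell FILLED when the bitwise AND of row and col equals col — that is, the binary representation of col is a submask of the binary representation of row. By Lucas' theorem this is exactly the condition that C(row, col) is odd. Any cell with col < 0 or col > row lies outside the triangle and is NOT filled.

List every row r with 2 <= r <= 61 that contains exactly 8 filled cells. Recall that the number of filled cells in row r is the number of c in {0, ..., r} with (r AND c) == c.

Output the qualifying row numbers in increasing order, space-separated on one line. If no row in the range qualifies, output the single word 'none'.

Answer: 7 11 13 14 19 21 22 25 26 28 35 37 38 41 42 44 49 50 52 56

Derivation:
Row r has 2^popcount(r) filled cells, so we need popcount(r) = log2(8) = 3.
Scan r = 2..61 and keep those with exactly 3 one-bits:
r=2=10 popcount=1 -> skip
r=3=11 popcount=2 -> skip
r=4=100 popcount=1 -> skip
r=5=101 popcount=2 -> skip
r=6=110 popcount=2 -> skip
r=7=111 popcount=3 -> KEEP
r=8=1000 popcount=1 -> skip
r=9=1001 popcount=2 -> skip
r=10=1010 popcount=2 -> skip
r=11=1011 popcount=3 -> KEEP
r=12=1100 popcount=2 -> skip
r=13=1101 popcount=3 -> KEEP
r=14=1110 popcount=3 -> KEEP
r=15=1111 popcount=4 -> skip
r=16=10000 popcount=1 -> skip
r=17=10001 popcount=2 -> skip
r=18=10010 popcount=2 -> skip
r=19=10011 popcount=3 -> KEEP
r=20=10100 popcount=2 -> skip
r=21=10101 popcount=3 -> KEEP
r=22=10110 popcount=3 -> KEEP
r=23=10111 popcount=4 -> skip
r=24=11000 popcount=2 -> skip
r=25=11001 popcount=3 -> KEEP
r=26=11010 popcount=3 -> KEEP
r=27=11011 popcount=4 -> skip
r=28=11100 popcount=3 -> KEEP
r=29=11101 popcount=4 -> skip
r=30=11110 popcount=4 -> skip
r=31=11111 popcount=5 -> skip
r=32=100000 popcount=1 -> skip
r=33=100001 popcount=2 -> skip
r=34=100010 popcount=2 -> skip
r=35=100011 popcount=3 -> KEEP
r=36=100100 popcount=2 -> skip
r=37=100101 popcount=3 -> KEEP
r=38=100110 popcount=3 -> KEEP
r=39=100111 popcount=4 -> skip
r=40=101000 popcount=2 -> skip
r=41=101001 popcount=3 -> KEEP
r=42=101010 popcount=3 -> KEEP
r=43=101011 popcount=4 -> skip
r=44=101100 popcount=3 -> KEEP
r=45=101101 popcount=4 -> skip
r=46=101110 popcount=4 -> skip
r=47=101111 popcount=5 -> skip
r=48=110000 popcount=2 -> skip
r=49=110001 popcount=3 -> KEEP
r=50=110010 popcount=3 -> KEEP
r=51=110011 popcount=4 -> skip
r=52=110100 popcount=3 -> KEEP
r=53=110101 popcount=4 -> skip
r=54=110110 popcount=4 -> skip
r=55=110111 popcount=5 -> skip
r=56=111000 popcount=3 -> KEEP
r=57=111001 popcount=4 -> skip
r=58=111010 popcount=4 -> skip
r=59=111011 popcount=5 -> skip
r=60=111100 popcount=4 -> skip
r=61=111101 popcount=5 -> skip
Kept rows: 7 11 13 14 19 21 22 25 26 28 35 37 38 41 42 44 49 50 52 56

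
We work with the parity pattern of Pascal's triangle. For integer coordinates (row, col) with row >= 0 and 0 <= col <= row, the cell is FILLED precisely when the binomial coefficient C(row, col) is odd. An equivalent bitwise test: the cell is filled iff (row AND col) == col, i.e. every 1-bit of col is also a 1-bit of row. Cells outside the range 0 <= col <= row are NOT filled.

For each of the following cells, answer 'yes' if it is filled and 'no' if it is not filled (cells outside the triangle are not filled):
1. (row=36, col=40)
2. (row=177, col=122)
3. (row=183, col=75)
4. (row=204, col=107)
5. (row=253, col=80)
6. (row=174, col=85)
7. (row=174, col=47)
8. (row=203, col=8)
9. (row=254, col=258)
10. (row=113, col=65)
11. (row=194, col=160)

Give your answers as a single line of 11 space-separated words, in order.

Answer: no no no no yes no no yes no yes no

Derivation:
(36,40): col outside [0, 36] -> not filled
(177,122): row=0b10110001, col=0b1111010, row AND col = 0b110000 = 48; 48 != 122 -> empty
(183,75): row=0b10110111, col=0b1001011, row AND col = 0b11 = 3; 3 != 75 -> empty
(204,107): row=0b11001100, col=0b1101011, row AND col = 0b1001000 = 72; 72 != 107 -> empty
(253,80): row=0b11111101, col=0b1010000, row AND col = 0b1010000 = 80; 80 == 80 -> filled
(174,85): row=0b10101110, col=0b1010101, row AND col = 0b100 = 4; 4 != 85 -> empty
(174,47): row=0b10101110, col=0b101111, row AND col = 0b101110 = 46; 46 != 47 -> empty
(203,8): row=0b11001011, col=0b1000, row AND col = 0b1000 = 8; 8 == 8 -> filled
(254,258): col outside [0, 254] -> not filled
(113,65): row=0b1110001, col=0b1000001, row AND col = 0b1000001 = 65; 65 == 65 -> filled
(194,160): row=0b11000010, col=0b10100000, row AND col = 0b10000000 = 128; 128 != 160 -> empty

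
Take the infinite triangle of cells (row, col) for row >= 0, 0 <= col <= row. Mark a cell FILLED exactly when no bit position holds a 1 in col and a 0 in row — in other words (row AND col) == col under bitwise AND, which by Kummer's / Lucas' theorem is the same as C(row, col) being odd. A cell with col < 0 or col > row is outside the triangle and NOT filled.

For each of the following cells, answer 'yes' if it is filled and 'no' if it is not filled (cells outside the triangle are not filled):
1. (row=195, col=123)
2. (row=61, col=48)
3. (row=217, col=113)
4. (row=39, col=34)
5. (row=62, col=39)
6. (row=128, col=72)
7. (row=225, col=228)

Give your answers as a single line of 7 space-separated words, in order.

(195,123): row=0b11000011, col=0b1111011, row AND col = 0b1000011 = 67; 67 != 123 -> empty
(61,48): row=0b111101, col=0b110000, row AND col = 0b110000 = 48; 48 == 48 -> filled
(217,113): row=0b11011001, col=0b1110001, row AND col = 0b1010001 = 81; 81 != 113 -> empty
(39,34): row=0b100111, col=0b100010, row AND col = 0b100010 = 34; 34 == 34 -> filled
(62,39): row=0b111110, col=0b100111, row AND col = 0b100110 = 38; 38 != 39 -> empty
(128,72): row=0b10000000, col=0b1001000, row AND col = 0b0 = 0; 0 != 72 -> empty
(225,228): col outside [0, 225] -> not filled

Answer: no yes no yes no no no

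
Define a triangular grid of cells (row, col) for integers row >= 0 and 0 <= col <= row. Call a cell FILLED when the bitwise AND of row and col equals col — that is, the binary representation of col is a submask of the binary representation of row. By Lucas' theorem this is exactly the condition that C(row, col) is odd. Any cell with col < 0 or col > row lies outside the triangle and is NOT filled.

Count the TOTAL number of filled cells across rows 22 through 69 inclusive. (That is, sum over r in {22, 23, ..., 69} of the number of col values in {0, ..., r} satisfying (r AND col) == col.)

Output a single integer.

Answer: 648

Derivation:
r22=10110 pc3: +8 =8
r23=10111 pc4: +16 =24
r24=11000 pc2: +4 =28
r25=11001 pc3: +8 =36
r26=11010 pc3: +8 =44
r27=11011 pc4: +16 =60
r28=11100 pc3: +8 =68
r29=11101 pc4: +16 =84
r30=11110 pc4: +16 =100
r31=11111 pc5: +32 =132
r32=100000 pc1: +2 =134
r33=100001 pc2: +4 =138
r34=100010 pc2: +4 =142
r35=100011 pc3: +8 =150
r36=100100 pc2: +4 =154
r37=100101 pc3: +8 =162
r38=100110 pc3: +8 =170
r39=100111 pc4: +16 =186
r40=101000 pc2: +4 =190
r41=101001 pc3: +8 =198
r42=101010 pc3: +8 =206
r43=101011 pc4: +16 =222
r44=101100 pc3: +8 =230
r45=101101 pc4: +16 =246
r46=101110 pc4: +16 =262
r47=101111 pc5: +32 =294
r48=110000 pc2: +4 =298
r49=110001 pc3: +8 =306
r50=110010 pc3: +8 =314
r51=110011 pc4: +16 =330
r52=110100 pc3: +8 =338
r53=110101 pc4: +16 =354
r54=110110 pc4: +16 =370
r55=110111 pc5: +32 =402
r56=111000 pc3: +8 =410
r57=111001 pc4: +16 =426
r58=111010 pc4: +16 =442
r59=111011 pc5: +32 =474
r60=111100 pc4: +16 =490
r61=111101 pc5: +32 =522
r62=111110 pc5: +32 =554
r63=111111 pc6: +64 =618
r64=1000000 pc1: +2 =620
r65=1000001 pc2: +4 =624
r66=1000010 pc2: +4 =628
r67=1000011 pc3: +8 =636
r68=1000100 pc2: +4 =640
r69=1000101 pc3: +8 =648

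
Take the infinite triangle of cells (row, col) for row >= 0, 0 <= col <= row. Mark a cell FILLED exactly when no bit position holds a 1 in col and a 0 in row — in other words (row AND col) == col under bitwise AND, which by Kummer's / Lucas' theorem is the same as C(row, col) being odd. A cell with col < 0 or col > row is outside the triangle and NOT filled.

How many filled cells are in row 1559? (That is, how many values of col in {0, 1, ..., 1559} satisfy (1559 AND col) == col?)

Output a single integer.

1559 in binary = 11000010111
popcount(1559) = number of 1-bits in 11000010111 = 6
A col c satisfies (1559 AND c) == c iff every set bit of c is also set in 1559; each of the 6 set bits of 1559 can independently be on or off in c.
count = 2^6 = 64

Answer: 64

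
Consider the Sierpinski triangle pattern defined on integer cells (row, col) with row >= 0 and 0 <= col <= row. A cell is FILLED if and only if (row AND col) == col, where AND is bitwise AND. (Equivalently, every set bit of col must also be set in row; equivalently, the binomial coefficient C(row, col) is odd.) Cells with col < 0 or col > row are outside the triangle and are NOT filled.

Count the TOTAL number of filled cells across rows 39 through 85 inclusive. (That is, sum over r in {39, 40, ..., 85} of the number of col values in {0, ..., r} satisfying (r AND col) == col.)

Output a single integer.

r39=100111 pc4: +16 =16
r40=101000 pc2: +4 =20
r41=101001 pc3: +8 =28
r42=101010 pc3: +8 =36
r43=101011 pc4: +16 =52
r44=101100 pc3: +8 =60
r45=101101 pc4: +16 =76
r46=101110 pc4: +16 =92
r47=101111 pc5: +32 =124
r48=110000 pc2: +4 =128
r49=110001 pc3: +8 =136
r50=110010 pc3: +8 =144
r51=110011 pc4: +16 =160
r52=110100 pc3: +8 =168
r53=110101 pc4: +16 =184
r54=110110 pc4: +16 =200
r55=110111 pc5: +32 =232
r56=111000 pc3: +8 =240
r57=111001 pc4: +16 =256
r58=111010 pc4: +16 =272
r59=111011 pc5: +32 =304
r60=111100 pc4: +16 =320
r61=111101 pc5: +32 =352
r62=111110 pc5: +32 =384
r63=111111 pc6: +64 =448
r64=1000000 pc1: +2 =450
r65=1000001 pc2: +4 =454
r66=1000010 pc2: +4 =458
r67=1000011 pc3: +8 =466
r68=1000100 pc2: +4 =470
r69=1000101 pc3: +8 =478
r70=1000110 pc3: +8 =486
r71=1000111 pc4: +16 =502
r72=1001000 pc2: +4 =506
r73=1001001 pc3: +8 =514
r74=1001010 pc3: +8 =522
r75=1001011 pc4: +16 =538
r76=1001100 pc3: +8 =546
r77=1001101 pc4: +16 =562
r78=1001110 pc4: +16 =578
r79=1001111 pc5: +32 =610
r80=1010000 pc2: +4 =614
r81=1010001 pc3: +8 =622
r82=1010010 pc3: +8 =630
r83=1010011 pc4: +16 =646
r84=1010100 pc3: +8 =654
r85=1010101 pc4: +16 =670

Answer: 670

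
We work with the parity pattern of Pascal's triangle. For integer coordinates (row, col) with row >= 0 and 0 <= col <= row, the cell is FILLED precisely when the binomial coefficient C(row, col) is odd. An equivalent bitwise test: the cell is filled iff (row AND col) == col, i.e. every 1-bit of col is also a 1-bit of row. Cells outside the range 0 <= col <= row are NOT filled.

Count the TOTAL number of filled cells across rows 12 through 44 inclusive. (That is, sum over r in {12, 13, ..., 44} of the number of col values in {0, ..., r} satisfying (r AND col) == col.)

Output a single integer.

r12=1100 pc2: +4 =4
r13=1101 pc3: +8 =12
r14=1110 pc3: +8 =20
r15=1111 pc4: +16 =36
r16=10000 pc1: +2 =38
r17=10001 pc2: +4 =42
r18=10010 pc2: +4 =46
r19=10011 pc3: +8 =54
r20=10100 pc2: +4 =58
r21=10101 pc3: +8 =66
r22=10110 pc3: +8 =74
r23=10111 pc4: +16 =90
r24=11000 pc2: +4 =94
r25=11001 pc3: +8 =102
r26=11010 pc3: +8 =110
r27=11011 pc4: +16 =126
r28=11100 pc3: +8 =134
r29=11101 pc4: +16 =150
r30=11110 pc4: +16 =166
r31=11111 pc5: +32 =198
r32=100000 pc1: +2 =200
r33=100001 pc2: +4 =204
r34=100010 pc2: +4 =208
r35=100011 pc3: +8 =216
r36=100100 pc2: +4 =220
r37=100101 pc3: +8 =228
r38=100110 pc3: +8 =236
r39=100111 pc4: +16 =252
r40=101000 pc2: +4 =256
r41=101001 pc3: +8 =264
r42=101010 pc3: +8 =272
r43=101011 pc4: +16 =288
r44=101100 pc3: +8 =296

Answer: 296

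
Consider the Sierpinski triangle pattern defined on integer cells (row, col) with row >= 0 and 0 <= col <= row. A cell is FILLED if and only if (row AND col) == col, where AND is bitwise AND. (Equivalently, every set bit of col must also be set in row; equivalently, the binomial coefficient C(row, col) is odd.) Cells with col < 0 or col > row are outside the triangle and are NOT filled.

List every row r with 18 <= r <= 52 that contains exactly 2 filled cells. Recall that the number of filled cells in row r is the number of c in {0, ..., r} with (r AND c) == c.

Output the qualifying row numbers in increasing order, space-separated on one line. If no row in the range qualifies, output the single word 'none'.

Row r has 2^popcount(r) filled cells, so we need popcount(r) = log2(2) = 1.
Scan r = 18..52 and keep those with exactly 1 one-bits:
r=18=10010 popcount=2 -> skip
r=19=10011 popcount=3 -> skip
r=20=10100 popcount=2 -> skip
r=21=10101 popcount=3 -> skip
r=22=10110 popcount=3 -> skip
r=23=10111 popcount=4 -> skip
r=24=11000 popcount=2 -> skip
r=25=11001 popcount=3 -> skip
r=26=11010 popcount=3 -> skip
r=27=11011 popcount=4 -> skip
r=28=11100 popcount=3 -> skip
r=29=11101 popcount=4 -> skip
r=30=11110 popcount=4 -> skip
r=31=11111 popcount=5 -> skip
r=32=100000 popcount=1 -> KEEP
r=33=100001 popcount=2 -> skip
r=34=100010 popcount=2 -> skip
r=35=100011 popcount=3 -> skip
r=36=100100 popcount=2 -> skip
r=37=100101 popcount=3 -> skip
r=38=100110 popcount=3 -> skip
r=39=100111 popcount=4 -> skip
r=40=101000 popcount=2 -> skip
r=41=101001 popcount=3 -> skip
r=42=101010 popcount=3 -> skip
r=43=101011 popcount=4 -> skip
r=44=101100 popcount=3 -> skip
r=45=101101 popcount=4 -> skip
r=46=101110 popcount=4 -> skip
r=47=101111 popcount=5 -> skip
r=48=110000 popcount=2 -> skip
r=49=110001 popcount=3 -> skip
r=50=110010 popcount=3 -> skip
r=51=110011 popcount=4 -> skip
r=52=110100 popcount=3 -> skip
Kept rows: 32

Answer: 32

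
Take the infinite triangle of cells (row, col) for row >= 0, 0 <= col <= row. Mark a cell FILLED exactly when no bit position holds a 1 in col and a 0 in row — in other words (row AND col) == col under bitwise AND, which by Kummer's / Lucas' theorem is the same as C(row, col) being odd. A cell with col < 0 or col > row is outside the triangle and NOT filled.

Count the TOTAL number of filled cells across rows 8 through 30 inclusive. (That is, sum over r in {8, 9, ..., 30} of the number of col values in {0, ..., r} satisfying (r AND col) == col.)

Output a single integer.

r8=1000 pc1: +2 =2
r9=1001 pc2: +4 =6
r10=1010 pc2: +4 =10
r11=1011 pc3: +8 =18
r12=1100 pc2: +4 =22
r13=1101 pc3: +8 =30
r14=1110 pc3: +8 =38
r15=1111 pc4: +16 =54
r16=10000 pc1: +2 =56
r17=10001 pc2: +4 =60
r18=10010 pc2: +4 =64
r19=10011 pc3: +8 =72
r20=10100 pc2: +4 =76
r21=10101 pc3: +8 =84
r22=10110 pc3: +8 =92
r23=10111 pc4: +16 =108
r24=11000 pc2: +4 =112
r25=11001 pc3: +8 =120
r26=11010 pc3: +8 =128
r27=11011 pc4: +16 =144
r28=11100 pc3: +8 =152
r29=11101 pc4: +16 =168
r30=11110 pc4: +16 =184

Answer: 184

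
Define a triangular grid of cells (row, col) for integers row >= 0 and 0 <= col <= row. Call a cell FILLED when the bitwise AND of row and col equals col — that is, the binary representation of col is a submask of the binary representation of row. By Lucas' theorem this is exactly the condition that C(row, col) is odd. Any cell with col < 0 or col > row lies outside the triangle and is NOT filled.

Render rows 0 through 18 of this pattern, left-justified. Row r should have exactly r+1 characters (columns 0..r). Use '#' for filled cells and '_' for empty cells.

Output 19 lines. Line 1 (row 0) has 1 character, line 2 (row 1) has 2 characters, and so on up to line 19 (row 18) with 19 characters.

Answer: #
##
#_#
####
#___#
##__##
#_#_#_#
########
#_______#
##______##
#_#_____#_#
####____####
#___#___#___#
##__##__##__##
#_#_#_#_#_#_#_#
################
#_______________#
##______________##
#_#_____________#_#

Derivation:
r0=0: #
r1=1: ##
r2=10: #_#
r3=11: ####
r4=100: #___#
r5=101: ##__##
r6=110: #_#_#_#
r7=111: ########
r8=1000: #_______#
r9=1001: ##______##
r10=1010: #_#_____#_#
r11=1011: ####____####
r12=1100: #___#___#___#
r13=1101: ##__##__##__##
r14=1110: #_#_#_#_#_#_#_#
r15=1111: ################
r16=10000: #_______________#
r17=10001: ##______________##
r18=10010: #_#_____________#_#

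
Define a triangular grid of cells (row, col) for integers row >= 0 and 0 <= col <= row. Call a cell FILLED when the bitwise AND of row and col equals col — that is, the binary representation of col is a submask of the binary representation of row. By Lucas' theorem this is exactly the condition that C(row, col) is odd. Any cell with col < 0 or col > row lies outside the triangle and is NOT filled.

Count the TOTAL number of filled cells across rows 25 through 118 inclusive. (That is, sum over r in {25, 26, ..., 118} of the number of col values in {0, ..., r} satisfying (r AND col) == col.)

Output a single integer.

r25=11001 pc3: +8 =8
r26=11010 pc3: +8 =16
r27=11011 pc4: +16 =32
r28=11100 pc3: +8 =40
r29=11101 pc4: +16 =56
r30=11110 pc4: +16 =72
r31=11111 pc5: +32 =104
r32=100000 pc1: +2 =106
r33=100001 pc2: +4 =110
r34=100010 pc2: +4 =114
r35=100011 pc3: +8 =122
r36=100100 pc2: +4 =126
r37=100101 pc3: +8 =134
r38=100110 pc3: +8 =142
r39=100111 pc4: +16 =158
r40=101000 pc2: +4 =162
r41=101001 pc3: +8 =170
r42=101010 pc3: +8 =178
r43=101011 pc4: +16 =194
r44=101100 pc3: +8 =202
r45=101101 pc4: +16 =218
r46=101110 pc4: +16 =234
r47=101111 pc5: +32 =266
r48=110000 pc2: +4 =270
r49=110001 pc3: +8 =278
r50=110010 pc3: +8 =286
r51=110011 pc4: +16 =302
r52=110100 pc3: +8 =310
r53=110101 pc4: +16 =326
r54=110110 pc4: +16 =342
r55=110111 pc5: +32 =374
r56=111000 pc3: +8 =382
r57=111001 pc4: +16 =398
r58=111010 pc4: +16 =414
r59=111011 pc5: +32 =446
r60=111100 pc4: +16 =462
r61=111101 pc5: +32 =494
r62=111110 pc5: +32 =526
r63=111111 pc6: +64 =590
r64=1000000 pc1: +2 =592
r65=1000001 pc2: +4 =596
r66=1000010 pc2: +4 =600
r67=1000011 pc3: +8 =608
r68=1000100 pc2: +4 =612
r69=1000101 pc3: +8 =620
r70=1000110 pc3: +8 =628
r71=1000111 pc4: +16 =644
r72=1001000 pc2: +4 =648
r73=1001001 pc3: +8 =656
r74=1001010 pc3: +8 =664
r75=1001011 pc4: +16 =680
r76=1001100 pc3: +8 =688
r77=1001101 pc4: +16 =704
r78=1001110 pc4: +16 =720
r79=1001111 pc5: +32 =752
r80=1010000 pc2: +4 =756
r81=1010001 pc3: +8 =764
r82=1010010 pc3: +8 =772
r83=1010011 pc4: +16 =788
r84=1010100 pc3: +8 =796
r85=1010101 pc4: +16 =812
r86=1010110 pc4: +16 =828
r87=1010111 pc5: +32 =860
r88=1011000 pc3: +8 =868
r89=1011001 pc4: +16 =884
r90=1011010 pc4: +16 =900
r91=1011011 pc5: +32 =932
r92=1011100 pc4: +16 =948
r93=1011101 pc5: +32 =980
r94=1011110 pc5: +32 =1012
r95=1011111 pc6: +64 =1076
r96=1100000 pc2: +4 =1080
r97=1100001 pc3: +8 =1088
r98=1100010 pc3: +8 =1096
r99=1100011 pc4: +16 =1112
r100=1100100 pc3: +8 =1120
r101=1100101 pc4: +16 =1136
r102=1100110 pc4: +16 =1152
r103=1100111 pc5: +32 =1184
r104=1101000 pc3: +8 =1192
r105=1101001 pc4: +16 =1208
r106=1101010 pc4: +16 =1224
r107=1101011 pc5: +32 =1256
r108=1101100 pc4: +16 =1272
r109=1101101 pc5: +32 =1304
r110=1101110 pc5: +32 =1336
r111=1101111 pc6: +64 =1400
r112=1110000 pc3: +8 =1408
r113=1110001 pc4: +16 =1424
r114=1110010 pc4: +16 =1440
r115=1110011 pc5: +32 =1472
r116=1110100 pc4: +16 =1488
r117=1110101 pc5: +32 =1520
r118=1110110 pc5: +32 =1552

Answer: 1552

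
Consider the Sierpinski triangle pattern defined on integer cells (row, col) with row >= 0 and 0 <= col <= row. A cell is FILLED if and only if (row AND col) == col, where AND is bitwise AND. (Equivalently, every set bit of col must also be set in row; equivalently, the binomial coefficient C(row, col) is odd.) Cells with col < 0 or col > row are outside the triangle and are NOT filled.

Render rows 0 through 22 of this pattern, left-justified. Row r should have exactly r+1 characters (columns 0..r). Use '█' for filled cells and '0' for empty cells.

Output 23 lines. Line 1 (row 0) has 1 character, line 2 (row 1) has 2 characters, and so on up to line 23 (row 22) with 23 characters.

Answer: █
██
█0█
████
█000█
██00██
█0█0█0█
████████
█0000000█
██000000██
█0█00000█0█
████0000████
█000█000█000█
██00██00██00██
█0█0█0█0█0█0█0█
████████████████
█000000000000000█
██00000000000000██
█0█0000000000000█0█
████000000000000████
█000█00000000000█000█
██00██0000000000██00██
█0█0█0█000000000█0█0█0█

Derivation:
r0=0: █
r1=1: ██
r2=10: █0█
r3=11: ████
r4=100: █000█
r5=101: ██00██
r6=110: █0█0█0█
r7=111: ████████
r8=1000: █0000000█
r9=1001: ██000000██
r10=1010: █0█00000█0█
r11=1011: ████0000████
r12=1100: █000█000█000█
r13=1101: ██00██00██00██
r14=1110: █0█0█0█0█0█0█0█
r15=1111: ████████████████
r16=10000: █000000000000000█
r17=10001: ██00000000000000██
r18=10010: █0█0000000000000█0█
r19=10011: ████000000000000████
r20=10100: █000█00000000000█000█
r21=10101: ██00██0000000000██00██
r22=10110: █0█0█0█000000000█0█0█0█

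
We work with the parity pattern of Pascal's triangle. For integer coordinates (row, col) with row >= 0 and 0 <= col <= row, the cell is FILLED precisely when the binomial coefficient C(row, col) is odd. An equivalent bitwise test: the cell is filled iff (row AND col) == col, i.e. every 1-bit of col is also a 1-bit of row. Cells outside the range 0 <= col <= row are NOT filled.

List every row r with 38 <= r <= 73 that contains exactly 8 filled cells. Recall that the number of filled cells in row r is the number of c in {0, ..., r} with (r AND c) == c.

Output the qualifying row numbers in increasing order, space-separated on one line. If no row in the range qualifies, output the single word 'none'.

Row r has 2^popcount(r) filled cells, so we need popcount(r) = log2(8) = 3.
Scan r = 38..73 and keep those with exactly 3 one-bits:
r=38=100110 popcount=3 -> KEEP
r=39=100111 popcount=4 -> skip
r=40=101000 popcount=2 -> skip
r=41=101001 popcount=3 -> KEEP
r=42=101010 popcount=3 -> KEEP
r=43=101011 popcount=4 -> skip
r=44=101100 popcount=3 -> KEEP
r=45=101101 popcount=4 -> skip
r=46=101110 popcount=4 -> skip
r=47=101111 popcount=5 -> skip
r=48=110000 popcount=2 -> skip
r=49=110001 popcount=3 -> KEEP
r=50=110010 popcount=3 -> KEEP
r=51=110011 popcount=4 -> skip
r=52=110100 popcount=3 -> KEEP
r=53=110101 popcount=4 -> skip
r=54=110110 popcount=4 -> skip
r=55=110111 popcount=5 -> skip
r=56=111000 popcount=3 -> KEEP
r=57=111001 popcount=4 -> skip
r=58=111010 popcount=4 -> skip
r=59=111011 popcount=5 -> skip
r=60=111100 popcount=4 -> skip
r=61=111101 popcount=5 -> skip
r=62=111110 popcount=5 -> skip
r=63=111111 popcount=6 -> skip
r=64=1000000 popcount=1 -> skip
r=65=1000001 popcount=2 -> skip
r=66=1000010 popcount=2 -> skip
r=67=1000011 popcount=3 -> KEEP
r=68=1000100 popcount=2 -> skip
r=69=1000101 popcount=3 -> KEEP
r=70=1000110 popcount=3 -> KEEP
r=71=1000111 popcount=4 -> skip
r=72=1001000 popcount=2 -> skip
r=73=1001001 popcount=3 -> KEEP
Kept rows: 38 41 42 44 49 50 52 56 67 69 70 73

Answer: 38 41 42 44 49 50 52 56 67 69 70 73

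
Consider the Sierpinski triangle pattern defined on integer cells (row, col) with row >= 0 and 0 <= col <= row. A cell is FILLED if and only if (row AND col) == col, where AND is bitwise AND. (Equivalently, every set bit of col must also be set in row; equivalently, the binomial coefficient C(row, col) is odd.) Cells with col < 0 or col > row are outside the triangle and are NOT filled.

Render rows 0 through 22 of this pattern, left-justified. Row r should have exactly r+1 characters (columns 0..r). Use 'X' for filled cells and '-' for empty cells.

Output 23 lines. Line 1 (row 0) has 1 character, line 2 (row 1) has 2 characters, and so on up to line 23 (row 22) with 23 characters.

Answer: X
XX
X-X
XXXX
X---X
XX--XX
X-X-X-X
XXXXXXXX
X-------X
XX------XX
X-X-----X-X
XXXX----XXXX
X---X---X---X
XX--XX--XX--XX
X-X-X-X-X-X-X-X
XXXXXXXXXXXXXXXX
X---------------X
XX--------------XX
X-X-------------X-X
XXXX------------XXXX
X---X-----------X---X
XX--XX----------XX--XX
X-X-X-X---------X-X-X-X

Derivation:
r0=0: X
r1=1: XX
r2=10: X-X
r3=11: XXXX
r4=100: X---X
r5=101: XX--XX
r6=110: X-X-X-X
r7=111: XXXXXXXX
r8=1000: X-------X
r9=1001: XX------XX
r10=1010: X-X-----X-X
r11=1011: XXXX----XXXX
r12=1100: X---X---X---X
r13=1101: XX--XX--XX--XX
r14=1110: X-X-X-X-X-X-X-X
r15=1111: XXXXXXXXXXXXXXXX
r16=10000: X---------------X
r17=10001: XX--------------XX
r18=10010: X-X-------------X-X
r19=10011: XXXX------------XXXX
r20=10100: X---X-----------X---X
r21=10101: XX--XX----------XX--XX
r22=10110: X-X-X-X---------X-X-X-X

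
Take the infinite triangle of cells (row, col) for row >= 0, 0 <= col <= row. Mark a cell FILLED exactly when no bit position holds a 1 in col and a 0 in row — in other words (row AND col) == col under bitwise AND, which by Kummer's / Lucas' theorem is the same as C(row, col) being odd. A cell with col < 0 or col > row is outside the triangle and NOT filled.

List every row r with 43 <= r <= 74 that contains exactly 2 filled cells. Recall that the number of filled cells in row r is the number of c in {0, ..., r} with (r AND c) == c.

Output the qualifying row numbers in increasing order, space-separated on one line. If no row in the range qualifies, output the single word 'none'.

Answer: 64

Derivation:
Row r has 2^popcount(r) filled cells, so we need popcount(r) = log2(2) = 1.
Scan r = 43..74 and keep those with exactly 1 one-bits:
r=43=101011 popcount=4 -> skip
r=44=101100 popcount=3 -> skip
r=45=101101 popcount=4 -> skip
r=46=101110 popcount=4 -> skip
r=47=101111 popcount=5 -> skip
r=48=110000 popcount=2 -> skip
r=49=110001 popcount=3 -> skip
r=50=110010 popcount=3 -> skip
r=51=110011 popcount=4 -> skip
r=52=110100 popcount=3 -> skip
r=53=110101 popcount=4 -> skip
r=54=110110 popcount=4 -> skip
r=55=110111 popcount=5 -> skip
r=56=111000 popcount=3 -> skip
r=57=111001 popcount=4 -> skip
r=58=111010 popcount=4 -> skip
r=59=111011 popcount=5 -> skip
r=60=111100 popcount=4 -> skip
r=61=111101 popcount=5 -> skip
r=62=111110 popcount=5 -> skip
r=63=111111 popcount=6 -> skip
r=64=1000000 popcount=1 -> KEEP
r=65=1000001 popcount=2 -> skip
r=66=1000010 popcount=2 -> skip
r=67=1000011 popcount=3 -> skip
r=68=1000100 popcount=2 -> skip
r=69=1000101 popcount=3 -> skip
r=70=1000110 popcount=3 -> skip
r=71=1000111 popcount=4 -> skip
r=72=1001000 popcount=2 -> skip
r=73=1001001 popcount=3 -> skip
r=74=1001010 popcount=3 -> skip
Kept rows: 64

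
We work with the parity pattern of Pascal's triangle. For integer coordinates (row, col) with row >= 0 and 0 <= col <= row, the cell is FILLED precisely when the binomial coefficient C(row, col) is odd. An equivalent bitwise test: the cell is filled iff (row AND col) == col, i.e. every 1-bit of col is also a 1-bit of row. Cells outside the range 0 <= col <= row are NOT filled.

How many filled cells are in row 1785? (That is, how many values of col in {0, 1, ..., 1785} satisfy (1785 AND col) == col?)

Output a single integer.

1785 in binary = 11011111001
popcount(1785) = number of 1-bits in 11011111001 = 8
A col c satisfies (1785 AND c) == c iff every set bit of c is also set in 1785; each of the 8 set bits of 1785 can independently be on or off in c.
count = 2^8 = 256

Answer: 256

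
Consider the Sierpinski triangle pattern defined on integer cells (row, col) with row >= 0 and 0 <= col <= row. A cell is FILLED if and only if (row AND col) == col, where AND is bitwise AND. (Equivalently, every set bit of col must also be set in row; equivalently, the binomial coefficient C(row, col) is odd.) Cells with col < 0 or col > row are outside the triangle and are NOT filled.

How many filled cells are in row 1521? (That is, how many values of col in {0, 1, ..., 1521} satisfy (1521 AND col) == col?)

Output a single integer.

1521 in binary = 10111110001
popcount(1521) = number of 1-bits in 10111110001 = 7
A col c satisfies (1521 AND c) == c iff every set bit of c is also set in 1521; each of the 7 set bits of 1521 can independently be on or off in c.
count = 2^7 = 128

Answer: 128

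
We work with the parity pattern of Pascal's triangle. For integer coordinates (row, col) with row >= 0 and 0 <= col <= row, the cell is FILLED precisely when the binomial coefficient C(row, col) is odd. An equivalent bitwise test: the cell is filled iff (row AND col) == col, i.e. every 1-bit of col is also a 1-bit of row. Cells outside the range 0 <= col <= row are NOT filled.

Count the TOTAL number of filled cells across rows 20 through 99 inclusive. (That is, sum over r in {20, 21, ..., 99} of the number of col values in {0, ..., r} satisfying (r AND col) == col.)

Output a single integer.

Answer: 1152

Derivation:
r20=10100 pc2: +4 =4
r21=10101 pc3: +8 =12
r22=10110 pc3: +8 =20
r23=10111 pc4: +16 =36
r24=11000 pc2: +4 =40
r25=11001 pc3: +8 =48
r26=11010 pc3: +8 =56
r27=11011 pc4: +16 =72
r28=11100 pc3: +8 =80
r29=11101 pc4: +16 =96
r30=11110 pc4: +16 =112
r31=11111 pc5: +32 =144
r32=100000 pc1: +2 =146
r33=100001 pc2: +4 =150
r34=100010 pc2: +4 =154
r35=100011 pc3: +8 =162
r36=100100 pc2: +4 =166
r37=100101 pc3: +8 =174
r38=100110 pc3: +8 =182
r39=100111 pc4: +16 =198
r40=101000 pc2: +4 =202
r41=101001 pc3: +8 =210
r42=101010 pc3: +8 =218
r43=101011 pc4: +16 =234
r44=101100 pc3: +8 =242
r45=101101 pc4: +16 =258
r46=101110 pc4: +16 =274
r47=101111 pc5: +32 =306
r48=110000 pc2: +4 =310
r49=110001 pc3: +8 =318
r50=110010 pc3: +8 =326
r51=110011 pc4: +16 =342
r52=110100 pc3: +8 =350
r53=110101 pc4: +16 =366
r54=110110 pc4: +16 =382
r55=110111 pc5: +32 =414
r56=111000 pc3: +8 =422
r57=111001 pc4: +16 =438
r58=111010 pc4: +16 =454
r59=111011 pc5: +32 =486
r60=111100 pc4: +16 =502
r61=111101 pc5: +32 =534
r62=111110 pc5: +32 =566
r63=111111 pc6: +64 =630
r64=1000000 pc1: +2 =632
r65=1000001 pc2: +4 =636
r66=1000010 pc2: +4 =640
r67=1000011 pc3: +8 =648
r68=1000100 pc2: +4 =652
r69=1000101 pc3: +8 =660
r70=1000110 pc3: +8 =668
r71=1000111 pc4: +16 =684
r72=1001000 pc2: +4 =688
r73=1001001 pc3: +8 =696
r74=1001010 pc3: +8 =704
r75=1001011 pc4: +16 =720
r76=1001100 pc3: +8 =728
r77=1001101 pc4: +16 =744
r78=1001110 pc4: +16 =760
r79=1001111 pc5: +32 =792
r80=1010000 pc2: +4 =796
r81=1010001 pc3: +8 =804
r82=1010010 pc3: +8 =812
r83=1010011 pc4: +16 =828
r84=1010100 pc3: +8 =836
r85=1010101 pc4: +16 =852
r86=1010110 pc4: +16 =868
r87=1010111 pc5: +32 =900
r88=1011000 pc3: +8 =908
r89=1011001 pc4: +16 =924
r90=1011010 pc4: +16 =940
r91=1011011 pc5: +32 =972
r92=1011100 pc4: +16 =988
r93=1011101 pc5: +32 =1020
r94=1011110 pc5: +32 =1052
r95=1011111 pc6: +64 =1116
r96=1100000 pc2: +4 =1120
r97=1100001 pc3: +8 =1128
r98=1100010 pc3: +8 =1136
r99=1100011 pc4: +16 =1152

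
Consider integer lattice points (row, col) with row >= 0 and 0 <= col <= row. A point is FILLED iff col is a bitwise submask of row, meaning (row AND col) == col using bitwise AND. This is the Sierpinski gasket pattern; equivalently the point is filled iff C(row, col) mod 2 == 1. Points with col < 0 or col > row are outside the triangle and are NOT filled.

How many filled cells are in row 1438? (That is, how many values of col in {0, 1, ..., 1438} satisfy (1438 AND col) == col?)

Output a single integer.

1438 in binary = 10110011110
popcount(1438) = number of 1-bits in 10110011110 = 7
A col c satisfies (1438 AND c) == c iff every set bit of c is also set in 1438; each of the 7 set bits of 1438 can independently be on or off in c.
count = 2^7 = 128

Answer: 128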